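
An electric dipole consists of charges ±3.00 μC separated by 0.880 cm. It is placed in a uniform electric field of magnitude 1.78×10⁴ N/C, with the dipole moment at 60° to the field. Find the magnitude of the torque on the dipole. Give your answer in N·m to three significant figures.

τ ≈ 4.07×10⁻⁴ N·m

Dipole moment p = qd = (3.00×10⁻⁶ C)(0.00880 m) = 2.64×10⁻⁸ C·m.
Torque on an electric dipole: τ = pE sinθ.
τ = (2.64×10⁻⁸)(1.78×10⁴)·sin60° = 4.070×10⁻⁴ N·m.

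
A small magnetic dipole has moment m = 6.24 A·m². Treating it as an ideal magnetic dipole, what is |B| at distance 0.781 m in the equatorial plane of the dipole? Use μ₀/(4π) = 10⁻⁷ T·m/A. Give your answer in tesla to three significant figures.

B ≈ 1.31×10⁻⁶ T

In the equatorial plane B = (μ₀/4π)·m/r³ (half the axial value).
B = (10⁻⁷)·(6.24) / (0.781)³ = 1.310×10⁻⁶ T.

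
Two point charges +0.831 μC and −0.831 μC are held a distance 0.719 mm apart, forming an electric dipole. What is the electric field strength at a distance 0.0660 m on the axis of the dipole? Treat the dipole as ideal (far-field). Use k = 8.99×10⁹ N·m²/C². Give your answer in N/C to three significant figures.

Dipole moment p = qd = (8.31×10⁻⁷ C)(7.19×10⁻⁴ m) = 5.975×10⁻¹⁰ C·m.
On the dipole axis E = 2kp/r³.
E = 2·(8.99×10⁹)(5.975×10⁻¹⁰) / (0.0660)³ = 3.737×10⁴ N/C.

E ≈ 3.74×10⁴ N/C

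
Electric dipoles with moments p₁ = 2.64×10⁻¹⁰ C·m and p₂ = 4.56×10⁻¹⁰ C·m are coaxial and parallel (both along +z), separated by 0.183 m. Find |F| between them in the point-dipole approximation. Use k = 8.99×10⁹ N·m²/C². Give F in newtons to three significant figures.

On-axis field of dipole 1 at distance r: E = 2kp₁/r³. Force on dipole 2 is F = p₂·dE/dr (gradient along axis).
dE/dr = −6kp₁/r⁴, so |F| = 6kp₁p₂/r⁴ (attractive for aligned moments).
F = 6(8.99×10⁹)(2.64×10⁻¹⁰)(4.56×10⁻¹⁰)/(0.183)⁴ = 5.790×10⁻⁶ N.

F ≈ 5.79×10⁻⁶ N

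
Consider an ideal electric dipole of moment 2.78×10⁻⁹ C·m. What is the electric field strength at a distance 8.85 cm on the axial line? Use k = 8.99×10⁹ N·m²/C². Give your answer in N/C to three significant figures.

E ≈ 7.21×10⁴ N/C

On the dipole axis E = 2kp/r³.
E = 2·(8.99×10⁹)(2.78×10⁻⁹) / (0.0885)³ = 7.211×10⁴ N/C.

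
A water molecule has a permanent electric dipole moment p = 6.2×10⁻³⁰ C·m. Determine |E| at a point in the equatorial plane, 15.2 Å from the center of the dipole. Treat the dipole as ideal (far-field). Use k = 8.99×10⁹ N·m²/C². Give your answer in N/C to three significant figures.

E ≈ 1.59×10⁷ N/C

In the equatorial plane E = kp/r³.
E = (8.99×10⁹)(6.20×10⁻³⁰) / (1.52×10⁻⁹)³ = 1.587×10⁷ N/C.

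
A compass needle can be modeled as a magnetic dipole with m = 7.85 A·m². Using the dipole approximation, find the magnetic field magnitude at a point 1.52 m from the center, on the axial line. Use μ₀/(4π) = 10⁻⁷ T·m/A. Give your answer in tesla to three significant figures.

On axis B = (μ₀/4π)·2m/r³.
B = 2·(10⁻⁷)·(7.85) / (1.52)³ = 4.471×10⁻⁷ T.

B ≈ 4.47×10⁻⁷ T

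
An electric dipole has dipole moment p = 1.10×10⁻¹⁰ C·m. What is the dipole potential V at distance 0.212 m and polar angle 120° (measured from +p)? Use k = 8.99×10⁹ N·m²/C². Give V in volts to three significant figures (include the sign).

The dipole potential is V = kp cosθ / r².
V = (8.99×10⁹)(1.10×10⁻¹⁰)·cos120° / (0.212)² = -11.00 V.

V ≈ -11.0 V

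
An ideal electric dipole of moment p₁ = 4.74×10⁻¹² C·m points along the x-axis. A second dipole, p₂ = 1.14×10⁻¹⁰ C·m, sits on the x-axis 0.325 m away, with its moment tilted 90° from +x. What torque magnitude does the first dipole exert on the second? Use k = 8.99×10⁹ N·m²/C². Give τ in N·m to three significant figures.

The second dipole sits on the axis of the first, so the field there is axial: E₁ = 2kp₁/r³ along +x.
E₁ = 2(8.99×10⁹)(4.74×10⁻¹²)/(0.325)³ = 2.483 N/C.
Torque on the second dipole: τ = p₂ E₁ sinθ.
τ = (1.14×10⁻¹⁰)(2.483)·sin90° = 2.830×10⁻¹⁰ N·m.

τ ≈ 2.83×10⁻¹⁰ N·m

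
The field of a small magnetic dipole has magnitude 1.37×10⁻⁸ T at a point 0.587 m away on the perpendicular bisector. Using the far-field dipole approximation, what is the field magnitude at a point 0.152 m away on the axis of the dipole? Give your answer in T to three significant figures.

Dipole fields scale as 1/r³ in the far field.
The axial field is twice the equatorial field at the same r, so the geometry factor is 2/1.
B₂ = B₁ · (2/1) · (r₁/r₂)³ = 1.37×10⁻⁸ · 2 · (0.587/0.152)³.
(r₁/r₂)³ = (3.862)³ = 57.59.
B₂ ≈ 1.578×10⁻⁶ T.

B ≈ 1.58×10⁻⁶ T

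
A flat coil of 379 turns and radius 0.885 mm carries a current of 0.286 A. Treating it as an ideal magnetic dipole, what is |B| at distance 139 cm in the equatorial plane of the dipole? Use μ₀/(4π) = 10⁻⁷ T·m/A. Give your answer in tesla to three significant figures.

B ≈ 9.93×10⁻¹² T

m = NIA = NIπa² = 379·(0.286)·π·(8.85×10⁻⁴)² = 2.667×10⁻⁴ A·m².
In the equatorial plane B = (μ₀/4π)·m/r³ (half the axial value).
B = (10⁻⁷)·(2.667×10⁻⁴) / (1.39)³ = 9.931×10⁻¹² T.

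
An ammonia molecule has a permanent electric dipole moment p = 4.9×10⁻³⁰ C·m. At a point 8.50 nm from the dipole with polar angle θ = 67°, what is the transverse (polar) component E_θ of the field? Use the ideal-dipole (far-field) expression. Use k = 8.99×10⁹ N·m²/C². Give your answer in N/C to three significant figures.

E_θ ≈ 6.60×10⁴ N/C

For a dipole, E_θ = (kp sinθ)/r³.
kp/r³ = (8.99×10⁹)(4.90×10⁻³⁰)/(8.50×10⁻⁹)³ = 7.173×10⁴ N/C.
E_θ = 7.173×10⁴·sin67° = 6.603×10⁴ N/C.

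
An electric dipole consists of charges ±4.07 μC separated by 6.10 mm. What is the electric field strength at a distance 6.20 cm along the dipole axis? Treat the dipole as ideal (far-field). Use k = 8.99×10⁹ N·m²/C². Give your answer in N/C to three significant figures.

E ≈ 1.87×10⁶ N/C

Dipole moment p = qd = (4.07×10⁻⁶ C)(0.00610 m) = 2.483×10⁻⁸ C·m.
On the dipole axis E = 2kp/r³.
E = 2·(8.99×10⁹)(2.483×10⁻⁸) / (0.0620)³ = 1.873×10⁶ N/C.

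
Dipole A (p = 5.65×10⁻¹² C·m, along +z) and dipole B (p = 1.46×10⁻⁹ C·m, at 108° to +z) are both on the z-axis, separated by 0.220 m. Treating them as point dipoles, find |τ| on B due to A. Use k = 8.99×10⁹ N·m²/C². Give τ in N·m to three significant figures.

The second dipole sits on the axis of the first, so the field there is axial: E₁ = 2kp₁/r³ along +z.
E₁ = 2(8.99×10⁹)(5.65×10⁻¹²)/(0.220)³ = 9.540 N/C.
Torque on the second dipole: τ = p₂ E₁ sinθ.
τ = (1.46×10⁻⁹)(9.540)·sin108° = 1.325×10⁻⁸ N·m.

τ ≈ 1.32×10⁻⁸ N·m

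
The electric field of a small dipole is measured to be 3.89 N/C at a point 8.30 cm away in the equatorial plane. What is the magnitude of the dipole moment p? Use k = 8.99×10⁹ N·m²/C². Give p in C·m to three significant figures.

p ≈ 2.47×10⁻¹³ C·m

In the equatorial plane E = kp/r³, so p = Er³/(k).
p = (3.89)·(0.0830)³ / (8.99×10⁹) = 2.474×10⁻¹³ C·m.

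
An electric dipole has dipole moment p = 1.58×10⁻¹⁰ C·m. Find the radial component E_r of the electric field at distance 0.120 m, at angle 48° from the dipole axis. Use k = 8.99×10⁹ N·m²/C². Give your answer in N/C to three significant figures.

E_r ≈ 1100 N/C

For a dipole, E_r = (2kp cosθ)/r³.
kp/r³ = (8.99×10⁹)(1.58×10⁻¹⁰)/(0.120)³ = 822.0 N/C.
E_r = 2·822.0·cos48° = 1100 N/C.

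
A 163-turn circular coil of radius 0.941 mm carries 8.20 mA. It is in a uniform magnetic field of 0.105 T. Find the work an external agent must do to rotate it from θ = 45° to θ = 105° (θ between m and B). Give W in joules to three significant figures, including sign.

m = NIA = NIπa² = 163·(0.00820)·π·(9.41×10⁻⁴)² = 3.718×10⁻⁶ A·m².
W_ext = ΔU = −mB cosθ₂ + mB cosθ₁ = mB(cosθ₁ − cosθ₂).
W = (3.718×10⁻⁶)(0.105)·(cos45° − cos105°) = (3.904×10⁻⁷)·(+0.9659) = 3.771×10⁻⁷ J.

W ≈ 3.77×10⁻⁷ J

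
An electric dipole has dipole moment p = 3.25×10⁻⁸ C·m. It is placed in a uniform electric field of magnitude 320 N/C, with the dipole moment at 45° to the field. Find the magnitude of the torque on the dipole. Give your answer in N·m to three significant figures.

Torque on an electric dipole: τ = pE sinθ.
τ = (3.25×10⁻⁸)(320)·sin45° = 7.354×10⁻⁶ N·m.

τ ≈ 7.35×10⁻⁶ N·m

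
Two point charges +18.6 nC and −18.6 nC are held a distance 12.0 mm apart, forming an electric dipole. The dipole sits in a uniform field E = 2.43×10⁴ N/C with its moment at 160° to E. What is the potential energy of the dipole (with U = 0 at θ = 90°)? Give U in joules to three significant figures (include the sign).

Dipole moment p = qd = (1.86×10⁻⁸ C)(0.0120 m) = 2.232×10⁻¹⁰ C·m.
U = −p·E = −pE cosθ.
U = −(2.232×10⁻¹⁰)(2.43×10⁴)·cos160° = 5.097×10⁻⁶ J.

U ≈ 5.10×10⁻⁶ J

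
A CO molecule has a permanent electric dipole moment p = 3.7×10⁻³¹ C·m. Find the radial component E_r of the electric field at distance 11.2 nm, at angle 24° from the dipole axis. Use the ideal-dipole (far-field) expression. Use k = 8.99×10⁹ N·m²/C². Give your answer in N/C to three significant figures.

For a dipole, E_r = (2kp cosθ)/r³.
kp/r³ = (8.99×10⁹)(3.70×10⁻³¹)/(1.12×10⁻⁸)³ = 2368 N/C.
E_r = 2·2368·cos24° = 4326 N/C.

E_r ≈ 4330 N/C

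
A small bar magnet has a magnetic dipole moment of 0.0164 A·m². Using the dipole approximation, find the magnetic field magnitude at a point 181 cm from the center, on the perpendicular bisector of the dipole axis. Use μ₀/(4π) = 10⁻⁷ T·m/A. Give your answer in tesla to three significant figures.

In the equatorial plane B = (μ₀/4π)·m/r³ (half the axial value).
B = (10⁻⁷)·(0.0164) / (1.81)³ = 2.766×10⁻¹⁰ T.

B ≈ 2.77×10⁻¹⁰ T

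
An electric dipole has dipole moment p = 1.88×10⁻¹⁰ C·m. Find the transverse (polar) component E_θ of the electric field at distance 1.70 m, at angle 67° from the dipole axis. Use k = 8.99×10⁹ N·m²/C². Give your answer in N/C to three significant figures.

E_θ ≈ 0.317 N/C

For a dipole, E_θ = (kp sinθ)/r³.
kp/r³ = (8.99×10⁹)(1.88×10⁻¹⁰)/(1.70)³ = 0.3440 N/C.
E_θ = 0.3440·sin67° = 0.3167 N/C.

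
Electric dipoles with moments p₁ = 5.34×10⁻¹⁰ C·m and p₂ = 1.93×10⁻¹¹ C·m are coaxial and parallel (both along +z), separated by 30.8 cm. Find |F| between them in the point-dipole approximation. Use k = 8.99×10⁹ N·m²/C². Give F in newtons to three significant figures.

F ≈ 6.18×10⁻⁸ N

On-axis field of dipole 1 at distance r: E = 2kp₁/r³. Force on dipole 2 is F = p₂·dE/dr (gradient along axis).
dE/dr = −6kp₁/r⁴, so |F| = 6kp₁p₂/r⁴ (attractive for aligned moments).
F = 6(8.99×10⁹)(5.34×10⁻¹⁰)(1.93×10⁻¹¹)/(0.308)⁴ = 6.177×10⁻⁸ N.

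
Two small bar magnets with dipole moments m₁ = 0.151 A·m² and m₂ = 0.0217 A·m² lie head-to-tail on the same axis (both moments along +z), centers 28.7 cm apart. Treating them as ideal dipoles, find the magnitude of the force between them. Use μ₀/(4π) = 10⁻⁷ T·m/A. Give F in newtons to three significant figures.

F ≈ 2.90×10⁻⁷ N

On-axis B of dipole 1: B = (μ₀/4π)·2m₁/r³. Force on dipole 2: F = m₂·dB/dr.
dB/dr = −(μ₀/4π)·6m₁/r⁴, so |F| = (μ₀/4π)·6m₁m₂/r⁴.
F = 6(10⁻⁷)(0.151)(0.0217)/(0.287)⁴ = 2.898×10⁻⁷ N.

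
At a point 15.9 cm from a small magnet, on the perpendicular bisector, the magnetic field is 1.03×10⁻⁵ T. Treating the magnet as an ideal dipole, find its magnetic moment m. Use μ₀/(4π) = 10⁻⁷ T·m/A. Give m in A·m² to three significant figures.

m ≈ 0.414 A·m²

In the equatorial plane B = (μ₀/4π)·m/r³, so m = Br³·4π/(μ₀).
m = (1.03×10⁻⁵)·(0.159)³ / (10⁻⁷) = 0.4140 A·m².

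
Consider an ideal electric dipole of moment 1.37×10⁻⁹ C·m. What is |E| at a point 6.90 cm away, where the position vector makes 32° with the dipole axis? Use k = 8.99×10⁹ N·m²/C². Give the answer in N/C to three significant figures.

At angle θ the dipole field magnitude is E = (kp/r³)·√(1 + 3cos²θ).
kp/r³ = (8.99×10⁹)(1.37×10⁻⁹) / (0.0690)³ = 3.749×10⁴ N/C.
√(1 + 3cos²32°) = √(1 + 3·0.7192) = √3.1576 ≈ 1.7770.
E ≈ 3.749×10⁴ × 1.777 = 6.662×10⁴ N/C.

E ≈ 6.66×10⁴ N/C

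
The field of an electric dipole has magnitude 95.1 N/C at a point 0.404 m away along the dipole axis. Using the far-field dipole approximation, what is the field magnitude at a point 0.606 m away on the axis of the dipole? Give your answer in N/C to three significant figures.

Dipole fields scale as 1/r³ in the far field; the geometry is the same at both points.
E₂ = E₁ · (r₁/r₂)³ = 95.1 · (0.404/0.606)³.
(r₁/r₂)³ = (0.6667)³ = 0.2963.
E₂ ≈ 28.18 N/C.

E ≈ 28.2 N/C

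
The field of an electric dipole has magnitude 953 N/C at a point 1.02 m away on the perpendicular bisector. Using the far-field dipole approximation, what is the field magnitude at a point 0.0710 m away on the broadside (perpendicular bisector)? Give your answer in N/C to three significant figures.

E ≈ 2.83×10⁶ N/C

Dipole fields scale as 1/r³ in the far field; the geometry is the same at both points.
E₂ = E₁ · (r₁/r₂)³ = 953 · (1.02/0.0710)³.
(r₁/r₂)³ = (14.37)³ = 2965.
E₂ ≈ 2.826×10⁶ N/C.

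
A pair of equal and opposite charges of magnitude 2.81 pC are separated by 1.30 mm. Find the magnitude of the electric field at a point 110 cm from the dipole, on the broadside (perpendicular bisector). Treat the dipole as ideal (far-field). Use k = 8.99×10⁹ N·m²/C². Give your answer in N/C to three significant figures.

Dipole moment p = qd = (2.81×10⁻¹² C)(0.00130 m) = 3.653×10⁻¹⁵ C·m.
On the perpendicular bisector E = kp/r³ (half the axial value at the same distance).
E = (8.99×10⁹)(3.653×10⁻¹⁵) / (1.10)³ = 2.467×10⁻⁵ N/C.

E ≈ 2.47×10⁻⁵ N/C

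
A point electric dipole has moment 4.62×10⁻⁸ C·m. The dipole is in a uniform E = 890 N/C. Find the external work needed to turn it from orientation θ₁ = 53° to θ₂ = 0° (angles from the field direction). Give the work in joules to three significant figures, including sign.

W ≈ -1.64×10⁻⁵ J

W_ext = ΔU = U(θ₂) − U(θ₁) = −pE cosθ₂ − (−pE cosθ₁) = pE(cosθ₁ − cosθ₂).
W = (4.62×10⁻⁸)(890)·(cos53° − cos0°) = (4.112×10⁻⁵)·(-0.3982) = -1.637×10⁻⁵ J.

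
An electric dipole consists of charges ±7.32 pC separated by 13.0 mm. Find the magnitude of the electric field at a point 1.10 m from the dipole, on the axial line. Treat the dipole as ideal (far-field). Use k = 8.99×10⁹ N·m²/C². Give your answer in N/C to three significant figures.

Dipole moment p = qd = (7.32×10⁻¹² C)(0.0130 m) = 9.516×10⁻¹⁴ C·m.
On the dipole axis E = 2kp/r³.
E = 2·(8.99×10⁹)(9.516×10⁻¹⁴) / (1.10)³ = 0.001285 N/C.

E ≈ 0.00129 N/C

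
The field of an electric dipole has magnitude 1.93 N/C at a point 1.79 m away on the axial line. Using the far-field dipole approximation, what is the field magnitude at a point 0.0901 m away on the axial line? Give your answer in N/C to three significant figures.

E ≈ 1.51×10⁴ N/C

Dipole fields scale as 1/r³ in the far field; the geometry is the same at both points.
E₂ = E₁ · (r₁/r₂)³ = 1.93 · (1.79/0.0901)³.
(r₁/r₂)³ = (19.87)³ = 7841.
E₂ ≈ 1.513×10⁴ N/C.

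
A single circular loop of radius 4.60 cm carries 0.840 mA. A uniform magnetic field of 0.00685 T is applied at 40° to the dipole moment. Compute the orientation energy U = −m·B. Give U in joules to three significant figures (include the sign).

U ≈ -2.93×10⁻⁸ J

Magnetic moment m = IA = Iπa² = (8.40×10⁻⁴)·π·(0.0460)² = 5.584×10⁻⁶ A·m².
U = −m·B = −mB cosθ.
U = −(5.584×10⁻⁶)(0.00685)·cos40° = -2.930×10⁻⁸ J.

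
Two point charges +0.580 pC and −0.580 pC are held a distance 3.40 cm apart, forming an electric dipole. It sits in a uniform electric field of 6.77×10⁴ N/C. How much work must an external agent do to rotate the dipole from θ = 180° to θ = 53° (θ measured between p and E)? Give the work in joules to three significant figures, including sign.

Dipole moment p = qd = (5.80×10⁻¹³ C)(0.0340 m) = 1.972×10⁻¹⁴ C·m.
W_ext = ΔU = U(θ₂) − U(θ₁) = −pE cosθ₂ − (−pE cosθ₁) = pE(cosθ₁ − cosθ₂).
W = (1.972×10⁻¹⁴)(6.77×10⁴)·(cos180° − cos53°) = (1.335×10⁻⁹)·(-1.6018) = -2.138×10⁻⁹ J.

W ≈ -2.14×10⁻⁹ J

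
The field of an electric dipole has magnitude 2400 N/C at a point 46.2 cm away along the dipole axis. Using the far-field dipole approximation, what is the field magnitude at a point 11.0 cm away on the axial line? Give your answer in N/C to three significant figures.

E ≈ 1.78×10⁵ N/C

Dipole fields scale as 1/r³ in the far field; the geometry is the same at both points.
E₂ = E₁ · (r₁/r₂)³ = 2400 · (46.2/11.0)³.
(r₁/r₂)³ = (4.2)³ = 74.09.
E₂ ≈ 1.778×10⁵ N/C.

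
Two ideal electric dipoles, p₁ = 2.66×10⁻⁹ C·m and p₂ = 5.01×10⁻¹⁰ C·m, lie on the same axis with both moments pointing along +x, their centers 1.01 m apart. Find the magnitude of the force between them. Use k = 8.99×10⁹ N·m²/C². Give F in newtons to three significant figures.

On-axis field of dipole 1 at distance r: E = 2kp₁/r³. Force on dipole 2 is F = p₂·dE/dr (gradient along axis).
dE/dr = −6kp₁/r⁴, so |F| = 6kp₁p₂/r⁴ (attractive for aligned moments).
F = 6(8.99×10⁹)(2.66×10⁻⁹)(5.01×10⁻¹⁰)/(1.01)⁴ = 6.908×10⁻⁸ N.

F ≈ 6.91×10⁻⁸ N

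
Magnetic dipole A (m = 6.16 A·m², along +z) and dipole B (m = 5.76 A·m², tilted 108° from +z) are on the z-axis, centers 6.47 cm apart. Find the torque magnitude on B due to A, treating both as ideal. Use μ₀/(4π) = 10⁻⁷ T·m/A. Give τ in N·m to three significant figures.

Dipole B is on the axis of dipole A, so B₁ there is axial: B₁ = (μ₀/4π)·2m₁/r³ along +z.
B₁ = 2(10⁻⁷)(6.16)/(0.0647)³ = 0.004549 T.
τ = m₂ B₁ sinθ.
τ = (5.76)(0.004549)·sin108° = 0.02492 N·m.

τ ≈ 0.0249 N·m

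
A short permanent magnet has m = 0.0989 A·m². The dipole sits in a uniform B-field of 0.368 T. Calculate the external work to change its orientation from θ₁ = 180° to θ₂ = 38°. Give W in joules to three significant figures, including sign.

W ≈ -0.0651 J

W_ext = ΔU = −mB cosθ₂ + mB cosθ₁ = mB(cosθ₁ − cosθ₂).
W = (0.0989)(0.368)·(cos180° − cos38°) = (0.03640)·(-1.7880) = -0.06508 J.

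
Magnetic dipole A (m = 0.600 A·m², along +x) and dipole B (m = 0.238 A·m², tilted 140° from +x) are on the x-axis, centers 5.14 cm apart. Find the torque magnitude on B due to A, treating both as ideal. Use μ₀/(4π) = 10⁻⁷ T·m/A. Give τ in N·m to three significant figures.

τ ≈ 1.35×10⁻⁴ N·m

Dipole B is on the axis of dipole A, so B₁ there is axial: B₁ = (μ₀/4π)·2m₁/r³ along +x.
B₁ = 2(10⁻⁷)(0.600)/(0.0514)³ = 8.837×10⁻⁴ T.
τ = m₂ B₁ sinθ.
τ = (0.238)(8.837×10⁻⁴)·sin140° = 1.352×10⁻⁴ N·m.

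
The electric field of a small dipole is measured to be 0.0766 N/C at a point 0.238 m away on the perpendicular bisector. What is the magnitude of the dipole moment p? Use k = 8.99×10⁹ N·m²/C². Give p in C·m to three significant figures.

p ≈ 1.15×10⁻¹³ C·m

In the equatorial plane E = kp/r³, so p = Er³/(k).
p = (0.0766)·(0.238)³ / (8.99×10⁹) = 1.149×10⁻¹³ C·m.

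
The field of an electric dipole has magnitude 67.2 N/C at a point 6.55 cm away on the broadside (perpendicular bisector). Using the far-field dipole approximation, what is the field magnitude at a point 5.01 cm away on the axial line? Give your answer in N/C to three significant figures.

Dipole fields scale as 1/r³ in the far field.
The axial field is twice the equatorial field at the same r, so the geometry factor is 2/1.
E₂ = E₁ · (2/1) · (r₁/r₂)³ = 67.2 · 2 · (6.55/5.01)³.
(r₁/r₂)³ = (1.307)³ = 2.235.
E₂ ≈ 300.3 N/C.

E ≈ 300 N/C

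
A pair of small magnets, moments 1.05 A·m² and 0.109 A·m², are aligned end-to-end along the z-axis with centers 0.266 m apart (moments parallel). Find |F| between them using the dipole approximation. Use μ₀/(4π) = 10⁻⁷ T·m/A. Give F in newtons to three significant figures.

On-axis B of dipole 1: B = (μ₀/4π)·2m₁/r³. Force on dipole 2: F = m₂·dB/dr.
dB/dr = −(μ₀/4π)·6m₁/r⁴, so |F| = (μ₀/4π)·6m₁m₂/r⁴.
F = 6(10⁻⁷)(1.05)(0.109)/(0.266)⁴ = 1.372×10⁻⁵ N.

F ≈ 1.37×10⁻⁵ N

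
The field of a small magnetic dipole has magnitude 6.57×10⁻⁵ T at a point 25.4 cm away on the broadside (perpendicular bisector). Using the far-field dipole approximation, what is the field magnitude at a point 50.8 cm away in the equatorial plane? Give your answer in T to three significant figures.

B ≈ 8.21×10⁻⁶ T

Dipole fields scale as 1/r³ in the far field; the geometry is the same at both points.
B₂ = B₁ · (r₁/r₂)³ = 6.57×10⁻⁵ · (25.4/50.8)³.
(r₁/r₂)³ = (0.5)³ = 0.125.
B₂ ≈ 8.212×10⁻⁶ T.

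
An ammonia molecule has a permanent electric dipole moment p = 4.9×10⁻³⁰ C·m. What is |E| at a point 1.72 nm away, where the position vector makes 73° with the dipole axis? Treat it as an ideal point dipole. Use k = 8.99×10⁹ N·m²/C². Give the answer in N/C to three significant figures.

E ≈ 9.70×10⁶ N/C

At angle θ the dipole field magnitude is E = (kp/r³)·√(1 + 3cos²θ).
kp/r³ = (8.99×10⁹)(4.90×10⁻³⁰) / (1.72×10⁻⁹)³ = 8.657×10⁶ N/C.
√(1 + 3cos²73°) = √(1 + 3·0.0855) = √1.2564 ≈ 1.1209.
E ≈ 8.657×10⁶ × 1.121 = 9.704×10⁶ N/C.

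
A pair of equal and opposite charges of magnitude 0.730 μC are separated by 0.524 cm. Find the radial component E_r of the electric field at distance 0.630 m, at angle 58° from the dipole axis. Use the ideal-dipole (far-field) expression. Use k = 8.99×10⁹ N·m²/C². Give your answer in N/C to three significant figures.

Dipole moment p = qd = (7.30×10⁻⁷ C)(0.00524 m) = 3.825×10⁻⁹ C·m.
For a dipole, E_r = (2kp cosθ)/r³.
kp/r³ = (8.99×10⁹)(3.825×10⁻⁹)/(0.630)³ = 137.5 N/C.
E_r = 2·137.5·cos58° = 145.8 N/C.

E_r ≈ 146 N/C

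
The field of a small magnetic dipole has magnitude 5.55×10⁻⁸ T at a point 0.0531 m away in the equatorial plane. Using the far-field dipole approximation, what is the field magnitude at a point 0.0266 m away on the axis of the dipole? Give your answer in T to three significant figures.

B ≈ 8.83×10⁻⁷ T

Dipole fields scale as 1/r³ in the far field.
The axial field is twice the equatorial field at the same r, so the geometry factor is 2/1.
B₂ = B₁ · (2/1) · (r₁/r₂)³ = 5.55×10⁻⁸ · 2 · (0.0531/0.0266)³.
(r₁/r₂)³ = (1.996)³ = 7.955.
B₂ ≈ 8.830×10⁻⁷ T.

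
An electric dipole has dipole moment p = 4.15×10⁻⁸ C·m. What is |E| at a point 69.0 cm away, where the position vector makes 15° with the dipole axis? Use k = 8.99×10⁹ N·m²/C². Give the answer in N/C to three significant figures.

E ≈ 2210 N/C

At angle θ the dipole field magnitude is E = (kp/r³)·√(1 + 3cos²θ).
kp/r³ = (8.99×10⁹)(4.15×10⁻⁸) / (0.690)³ = 1136 N/C.
√(1 + 3cos²15°) = √(1 + 3·0.9330) = √3.7990 ≈ 1.9491.
E ≈ 1136 × 1.949 = 2214 N/C.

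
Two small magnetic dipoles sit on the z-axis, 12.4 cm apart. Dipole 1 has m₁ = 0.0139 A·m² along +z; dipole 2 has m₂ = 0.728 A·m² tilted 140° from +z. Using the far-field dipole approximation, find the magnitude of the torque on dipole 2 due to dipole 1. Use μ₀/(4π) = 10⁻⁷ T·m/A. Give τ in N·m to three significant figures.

τ ≈ 6.82×10⁻⁷ N·m

Dipole B is on the axis of dipole A, so B₁ there is axial: B₁ = (μ₀/4π)·2m₁/r³ along +z.
B₁ = 2(10⁻⁷)(0.0139)/(0.124)³ = 1.458×10⁻⁶ T.
τ = m₂ B₁ sinθ.
τ = (0.728)(1.458×10⁻⁶)·sin140° = 6.823×10⁻⁷ N·m.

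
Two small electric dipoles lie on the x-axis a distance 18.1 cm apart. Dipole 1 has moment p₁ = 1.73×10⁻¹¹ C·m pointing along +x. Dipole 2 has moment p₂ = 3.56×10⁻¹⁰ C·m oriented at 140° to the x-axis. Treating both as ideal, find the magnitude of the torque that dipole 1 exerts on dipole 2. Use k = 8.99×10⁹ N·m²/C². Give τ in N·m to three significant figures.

The second dipole sits on the axis of the first, so the field there is axial: E₁ = 2kp₁/r³ along +x.
E₁ = 2(8.99×10⁹)(1.73×10⁻¹¹)/(0.181)³ = 52.46 N/C.
Torque on the second dipole: τ = p₂ E₁ sinθ.
τ = (3.56×10⁻¹⁰)(52.46)·sin140° = 1.200×10⁻⁸ N·m.

τ ≈ 1.20×10⁻⁸ N·m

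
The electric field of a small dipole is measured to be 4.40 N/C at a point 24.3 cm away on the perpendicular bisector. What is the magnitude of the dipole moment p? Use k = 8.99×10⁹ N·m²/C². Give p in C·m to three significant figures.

p ≈ 7.02×10⁻¹² C·m

In the equatorial plane E = kp/r³, so p = Er³/(k).
p = (4.40)·(0.243)³ / (8.99×10⁹) = 7.023×10⁻¹² C·m.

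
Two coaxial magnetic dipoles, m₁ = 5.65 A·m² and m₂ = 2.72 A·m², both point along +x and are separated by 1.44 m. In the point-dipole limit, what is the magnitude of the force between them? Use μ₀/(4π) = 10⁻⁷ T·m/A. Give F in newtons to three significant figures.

On-axis B of dipole 1: B = (μ₀/4π)·2m₁/r³. Force on dipole 2: F = m₂·dB/dr.
dB/dr = −(μ₀/4π)·6m₁/r⁴, so |F| = (μ₀/4π)·6m₁m₂/r⁴.
F = 6(10⁻⁷)(5.65)(2.72)/(1.44)⁴ = 2.144×10⁻⁶ N.

F ≈ 2.14×10⁻⁶ N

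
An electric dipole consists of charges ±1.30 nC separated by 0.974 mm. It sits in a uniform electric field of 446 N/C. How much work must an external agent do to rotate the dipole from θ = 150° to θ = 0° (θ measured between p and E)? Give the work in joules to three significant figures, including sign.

W ≈ -1.05×10⁻⁹ J

Dipole moment p = qd = (1.30×10⁻⁹ C)(9.74×10⁻⁴ m) = 1.266×10⁻¹² C·m.
W_ext = ΔU = U(θ₂) − U(θ₁) = −pE cosθ₂ − (−pE cosθ₁) = pE(cosθ₁ − cosθ₂).
W = (1.266×10⁻¹²)(446)·(cos150° − cos0°) = (5.646×10⁻¹⁰)·(-1.8660) = -1.054×10⁻⁹ J.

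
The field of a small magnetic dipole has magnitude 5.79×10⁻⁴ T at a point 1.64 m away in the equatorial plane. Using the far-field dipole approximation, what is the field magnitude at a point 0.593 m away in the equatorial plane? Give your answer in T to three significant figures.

B ≈ 0.0122 T

Dipole fields scale as 1/r³ in the far field; the geometry is the same at both points.
B₂ = B₁ · (r₁/r₂)³ = 5.79×10⁻⁴ · (1.64/0.593)³.
(r₁/r₂)³ = (2.766)³ = 21.15.
B₂ ≈ 0.01225 T.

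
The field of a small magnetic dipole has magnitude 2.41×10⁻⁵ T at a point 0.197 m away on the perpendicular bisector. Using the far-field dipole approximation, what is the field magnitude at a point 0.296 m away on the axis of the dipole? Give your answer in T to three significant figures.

B ≈ 1.42×10⁻⁵ T

Dipole fields scale as 1/r³ in the far field.
The axial field is twice the equatorial field at the same r, so the geometry factor is 2/1.
B₂ = B₁ · (2/1) · (r₁/r₂)³ = 2.41×10⁻⁵ · 2 · (0.197/0.296)³.
(r₁/r₂)³ = (0.6655)³ = 0.2948.
B₂ ≈ 1.421×10⁻⁵ T.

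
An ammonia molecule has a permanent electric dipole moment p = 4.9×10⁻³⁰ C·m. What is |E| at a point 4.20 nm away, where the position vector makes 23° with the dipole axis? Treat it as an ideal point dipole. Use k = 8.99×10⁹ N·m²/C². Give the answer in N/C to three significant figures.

E ≈ 1.12×10⁶ N/C

At angle θ the dipole field magnitude is E = (kp/r³)·√(1 + 3cos²θ).
kp/r³ = (8.99×10⁹)(4.90×10⁻³⁰) / (4.20×10⁻⁹)³ = 5.946×10⁵ N/C.
√(1 + 3cos²23°) = √(1 + 3·0.8473) = √3.5420 ≈ 1.8820.
E ≈ 5.946×10⁵ × 1.882 = 1.119×10⁶ N/C.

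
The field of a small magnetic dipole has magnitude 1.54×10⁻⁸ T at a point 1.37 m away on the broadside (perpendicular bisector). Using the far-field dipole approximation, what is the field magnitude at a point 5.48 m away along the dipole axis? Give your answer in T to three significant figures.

B ≈ 4.81×10⁻¹⁰ T

Dipole fields scale as 1/r³ in the far field.
The axial field is twice the equatorial field at the same r, so the geometry factor is 2/1.
B₂ = B₁ · (2/1) · (r₁/r₂)³ = 1.54×10⁻⁸ · 2 · (1.37/5.48)³.
(r₁/r₂)³ = (0.25)³ = 0.01562.
B₂ ≈ 4.812×10⁻¹⁰ T.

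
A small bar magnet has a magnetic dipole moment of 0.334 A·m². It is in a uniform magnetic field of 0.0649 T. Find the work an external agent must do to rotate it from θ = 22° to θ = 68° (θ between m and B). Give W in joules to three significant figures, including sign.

W ≈ 0.0120 J

W_ext = ΔU = −mB cosθ₂ + mB cosθ₁ = mB(cosθ₁ − cosθ₂).
W = (0.334)(0.0649)·(cos22° − cos68°) = (0.02168)·(+0.5526) = 0.01198 J.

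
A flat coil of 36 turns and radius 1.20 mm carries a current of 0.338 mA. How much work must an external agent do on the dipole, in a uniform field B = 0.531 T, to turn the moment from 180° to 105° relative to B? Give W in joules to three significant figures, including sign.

W ≈ -2.17×10⁻⁸ J

m = NIA = NIπa² = 36·(3.38×10⁻⁴)·π·(0.00120)² = 5.505×10⁻⁸ A·m².
W_ext = ΔU = −mB cosθ₂ + mB cosθ₁ = mB(cosθ₁ − cosθ₂).
W = (5.505×10⁻⁸)(0.531)·(cos180° − cos105°) = (2.923×10⁻⁸)·(-0.7412) = -2.167×10⁻⁸ J.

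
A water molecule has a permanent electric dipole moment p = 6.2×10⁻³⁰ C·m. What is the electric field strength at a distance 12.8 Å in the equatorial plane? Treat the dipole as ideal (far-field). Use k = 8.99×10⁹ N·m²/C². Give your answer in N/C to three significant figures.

On the perpendicular bisector E = kp/r³ (half the axial value at the same distance).
E = (8.99×10⁹)(6.20×10⁻³⁰) / (1.28×10⁻⁹)³ = 2.658×10⁷ N/C.

E ≈ 2.66×10⁷ N/C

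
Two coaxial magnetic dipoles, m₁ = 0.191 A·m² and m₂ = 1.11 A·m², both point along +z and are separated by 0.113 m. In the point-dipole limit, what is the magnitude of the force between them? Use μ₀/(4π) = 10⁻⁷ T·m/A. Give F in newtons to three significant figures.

F ≈ 7.80×10⁻⁴ N

On-axis B of dipole 1: B = (μ₀/4π)·2m₁/r³. Force on dipole 2: F = m₂·dB/dr.
dB/dr = −(μ₀/4π)·6m₁/r⁴, so |F| = (μ₀/4π)·6m₁m₂/r⁴.
F = 6(10⁻⁷)(0.191)(1.11)/(0.113)⁴ = 7.802×10⁻⁴ N.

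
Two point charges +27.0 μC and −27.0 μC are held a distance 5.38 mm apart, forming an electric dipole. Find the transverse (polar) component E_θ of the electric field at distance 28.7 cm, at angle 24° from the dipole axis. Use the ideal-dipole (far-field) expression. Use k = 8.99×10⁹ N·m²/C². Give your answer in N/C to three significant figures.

E_θ ≈ 2.25×10⁴ N/C

Dipole moment p = qd = (2.70×10⁻⁵ C)(0.00538 m) = 1.453×10⁻⁷ C·m.
For a dipole, E_θ = (kp sinθ)/r³.
kp/r³ = (8.99×10⁹)(1.453×10⁻⁷)/(0.287)³ = 5.526×10⁴ N/C.
E_θ = 5.526×10⁴·sin24° = 2.247×10⁴ N/C.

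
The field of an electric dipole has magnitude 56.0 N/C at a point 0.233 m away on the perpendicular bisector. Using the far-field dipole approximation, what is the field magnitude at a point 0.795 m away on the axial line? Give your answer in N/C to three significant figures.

Dipole fields scale as 1/r³ in the far field.
The axial field is twice the equatorial field at the same r, so the geometry factor is 2/1.
E₂ = E₁ · (2/1) · (r₁/r₂)³ = 56.0 · 2 · (0.233/0.795)³.
(r₁/r₂)³ = (0.2931)³ = 0.02517.
E₂ ≈ 2.820 N/C.

E ≈ 2.82 N/C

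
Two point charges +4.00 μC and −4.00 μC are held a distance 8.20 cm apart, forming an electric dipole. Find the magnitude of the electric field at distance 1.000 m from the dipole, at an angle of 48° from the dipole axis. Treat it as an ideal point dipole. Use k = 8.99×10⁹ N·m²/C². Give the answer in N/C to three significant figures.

Dipole moment p = qd = (4.00×10⁻⁶ C)(0.0820 m) = 3.28×10⁻⁷ C·m.
At angle θ the dipole field magnitude is E = (kp/r³)·√(1 + 3cos²θ).
kp/r³ = (8.99×10⁹)(3.28×10⁻⁷) / (1.00)³ = 2949 N/C.
√(1 + 3cos²48°) = √(1 + 3·0.4477) = √2.3432 ≈ 1.5308.
E ≈ 2949 × 1.531 = 4514 N/C.

E ≈ 4510 N/C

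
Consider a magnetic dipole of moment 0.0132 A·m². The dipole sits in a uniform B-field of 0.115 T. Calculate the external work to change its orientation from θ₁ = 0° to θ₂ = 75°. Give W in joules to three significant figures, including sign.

W_ext = ΔU = −mB cosθ₂ + mB cosθ₁ = mB(cosθ₁ − cosθ₂).
W = (0.0132)(0.115)·(cos0° − cos75°) = (0.001518)·(+0.7412) = 0.001125 J.

W ≈ 0.00113 J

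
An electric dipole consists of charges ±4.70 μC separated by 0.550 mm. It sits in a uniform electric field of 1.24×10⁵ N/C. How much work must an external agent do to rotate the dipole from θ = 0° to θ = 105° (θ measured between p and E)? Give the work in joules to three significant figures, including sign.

Dipole moment p = qd = (4.70×10⁻⁶ C)(5.50×10⁻⁴ m) = 2.585×10⁻⁹ C·m.
W_ext = ΔU = U(θ₂) − U(θ₁) = −pE cosθ₂ − (−pE cosθ₁) = pE(cosθ₁ − cosθ₂).
W = (2.585×10⁻⁹)(1.24×10⁵)·(cos0° − cos105°) = (3.205×10⁻⁴)·(+1.2588) = 4.035×10⁻⁴ J.

W ≈ 4.04×10⁻⁴ J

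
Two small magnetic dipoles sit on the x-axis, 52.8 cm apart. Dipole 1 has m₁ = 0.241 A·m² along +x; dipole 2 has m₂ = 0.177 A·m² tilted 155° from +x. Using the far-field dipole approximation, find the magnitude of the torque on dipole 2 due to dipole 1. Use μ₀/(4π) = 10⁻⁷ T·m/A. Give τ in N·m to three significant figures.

τ ≈ 2.45×10⁻⁸ N·m

Dipole B is on the axis of dipole A, so B₁ there is axial: B₁ = (μ₀/4π)·2m₁/r³ along +x.
B₁ = 2(10⁻⁷)(0.241)/(0.528)³ = 3.275×10⁻⁷ T.
τ = m₂ B₁ sinθ.
τ = (0.177)(3.275×10⁻⁷)·sin155° = 2.449×10⁻⁸ N·m.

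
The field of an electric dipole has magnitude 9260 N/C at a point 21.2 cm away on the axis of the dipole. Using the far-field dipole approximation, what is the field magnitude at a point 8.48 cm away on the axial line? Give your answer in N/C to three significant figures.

E ≈ 1.45×10⁵ N/C

Dipole fields scale as 1/r³ in the far field; the geometry is the same at both points.
E₂ = E₁ · (r₁/r₂)³ = 9260 · (21.2/8.48)³.
(r₁/r₂)³ = (2.5)³ = 15.62.
E₂ ≈ 1.447×10⁵ N/C.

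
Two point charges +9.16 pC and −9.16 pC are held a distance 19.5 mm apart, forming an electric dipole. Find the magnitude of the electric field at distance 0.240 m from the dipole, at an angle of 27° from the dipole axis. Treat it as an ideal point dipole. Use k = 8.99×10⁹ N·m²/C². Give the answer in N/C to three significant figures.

E ≈ 0.214 N/C

Dipole moment p = qd = (9.16×10⁻¹² C)(0.0195 m) = 1.786×10⁻¹³ C·m.
At angle θ the dipole field magnitude is E = (kp/r³)·√(1 + 3cos²θ).
kp/r³ = (8.99×10⁹)(1.786×10⁻¹³) / (0.240)³ = 0.1161 N/C.
√(1 + 3cos²27°) = √(1 + 3·0.7939) = √3.3817 ≈ 1.8389.
E ≈ 0.1161 × 1.839 = 0.2136 N/C.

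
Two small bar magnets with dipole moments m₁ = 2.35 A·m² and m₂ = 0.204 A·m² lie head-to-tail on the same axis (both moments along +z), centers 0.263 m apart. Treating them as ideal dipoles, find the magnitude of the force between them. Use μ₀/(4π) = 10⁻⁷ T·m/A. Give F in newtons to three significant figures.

On-axis B of dipole 1: B = (μ₀/4π)·2m₁/r³. Force on dipole 2: F = m₂·dB/dr.
dB/dr = −(μ₀/4π)·6m₁/r⁴, so |F| = (μ₀/4π)·6m₁m₂/r⁴.
F = 6(10⁻⁷)(2.35)(0.204)/(0.263)⁴ = 6.012×10⁻⁵ N.

F ≈ 6.01×10⁻⁵ N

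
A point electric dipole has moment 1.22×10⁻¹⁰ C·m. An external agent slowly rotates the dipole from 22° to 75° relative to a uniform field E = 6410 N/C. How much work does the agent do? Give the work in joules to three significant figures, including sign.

W_ext = ΔU = U(θ₂) − U(θ₁) = −pE cosθ₂ − (−pE cosθ₁) = pE(cosθ₁ − cosθ₂).
W = (1.22×10⁻¹⁰)(6410)·(cos22° − cos75°) = (7.820×10⁻⁷)·(+0.6684) = 5.227×10⁻⁷ J.

W ≈ 5.23×10⁻⁷ J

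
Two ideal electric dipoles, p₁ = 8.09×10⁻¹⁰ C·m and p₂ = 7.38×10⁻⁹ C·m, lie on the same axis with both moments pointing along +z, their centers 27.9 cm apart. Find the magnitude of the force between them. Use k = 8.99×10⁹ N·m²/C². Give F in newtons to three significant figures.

On-axis field of dipole 1 at distance r: E = 2kp₁/r³. Force on dipole 2 is F = p₂·dE/dr (gradient along axis).
dE/dr = −6kp₁/r⁴, so |F| = 6kp₁p₂/r⁴ (attractive for aligned moments).
F = 6(8.99×10⁹)(8.09×10⁻¹⁰)(7.38×10⁻⁹)/(0.279)⁴ = 5.315×10⁻⁵ N.

F ≈ 5.31×10⁻⁵ N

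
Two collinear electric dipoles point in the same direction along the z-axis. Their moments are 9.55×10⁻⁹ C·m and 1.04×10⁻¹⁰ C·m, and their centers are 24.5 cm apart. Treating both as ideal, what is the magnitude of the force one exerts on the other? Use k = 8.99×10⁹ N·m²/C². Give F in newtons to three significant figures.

F ≈ 1.49×10⁻⁵ N

On-axis field of dipole 1 at distance r: E = 2kp₁/r³. Force on dipole 2 is F = p₂·dE/dr (gradient along axis).
dE/dr = −6kp₁/r⁴, so |F| = 6kp₁p₂/r⁴ (attractive for aligned moments).
F = 6(8.99×10⁹)(9.55×10⁻⁹)(1.04×10⁻¹⁰)/(0.245)⁴ = 1.487×10⁻⁵ N.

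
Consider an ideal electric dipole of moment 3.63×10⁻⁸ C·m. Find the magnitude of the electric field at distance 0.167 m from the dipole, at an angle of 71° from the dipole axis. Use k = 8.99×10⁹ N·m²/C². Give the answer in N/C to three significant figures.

At angle θ the dipole field magnitude is E = (kp/r³)·√(1 + 3cos²θ).
kp/r³ = (8.99×10⁹)(3.63×10⁻⁸) / (0.167)³ = 7.007×10⁴ N/C.
√(1 + 3cos²71°) = √(1 + 3·0.1060) = √1.3180 ≈ 1.1480.
E ≈ 7.007×10⁴ × 1.148 = 8.044×10⁴ N/C.

E ≈ 8.04×10⁴ N/C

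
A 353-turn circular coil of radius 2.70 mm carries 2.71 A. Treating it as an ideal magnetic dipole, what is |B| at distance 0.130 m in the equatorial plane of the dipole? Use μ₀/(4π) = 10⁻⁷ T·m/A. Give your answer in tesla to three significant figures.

m = NIA = NIπa² = 353·(2.71)·π·(0.00270)² = 0.02191 A·m².
In the equatorial plane B = (μ₀/4π)·m/r³ (half the axial value).
B = (10⁻⁷)·(0.02191) / (0.130)³ = 9.973×10⁻⁷ T.

B ≈ 9.97×10⁻⁷ T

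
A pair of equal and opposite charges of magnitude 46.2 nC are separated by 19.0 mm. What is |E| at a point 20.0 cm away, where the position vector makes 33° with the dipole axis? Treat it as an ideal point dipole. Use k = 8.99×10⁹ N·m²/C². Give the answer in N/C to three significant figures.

E ≈ 1740 N/C

Dipole moment p = qd = (4.62×10⁻⁸ C)(0.0190 m) = 8.778×10⁻¹⁰ C·m.
At angle θ the dipole field magnitude is E = (kp/r³)·√(1 + 3cos²θ).
kp/r³ = (8.99×10⁹)(8.778×10⁻¹⁰) / (0.200)³ = 986.4 N/C.
√(1 + 3cos²33°) = √(1 + 3·0.7034) = √3.1101 ≈ 1.7635.
E ≈ 986.4 × 1.764 = 1740 N/C.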